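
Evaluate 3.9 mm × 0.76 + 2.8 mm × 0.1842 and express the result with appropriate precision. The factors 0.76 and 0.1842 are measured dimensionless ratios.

3.5 mm

3.9 × 0.76 = 2.964 → 3.0 mm (2 s.f., last digit at the 10^-1 place).
2.8 × 0.1842 = 0.51576 → 0.52 mm (2 s.f., last digit at the 10^-2 place).
Sum: 3.47976 mm; keep the coarser place, 10^-1.
Result: 3.5 mm.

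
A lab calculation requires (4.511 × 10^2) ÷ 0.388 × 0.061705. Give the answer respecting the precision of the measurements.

(4.511 × 10^2) ÷ 0.388 × 0.061705 = 71.7400141753…
Multiplication/division keeps the fewest significant figures: 4.511 × 10^2 → 4 s.f., 0.388 → 3 s.f., 0.061705 → 5 s.f.; limit is 3.
Rounded to 3 significant figures: 71.7.

71.7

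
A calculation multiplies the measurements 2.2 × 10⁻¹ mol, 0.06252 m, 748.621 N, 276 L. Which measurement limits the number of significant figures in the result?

2.2 × 10⁻¹ mol

2.2 × 10⁻¹ mol → 2 s.f.; 0.06252 m → 4 s.f.; 748.621 N → 6 s.f.; 276 L → 3 s.f.
The fewest is 2 significant figures, from 2.2 × 10⁻¹ mol.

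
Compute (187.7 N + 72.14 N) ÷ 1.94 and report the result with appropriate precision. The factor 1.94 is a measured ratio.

187.7 N + 72.14 N = 259.84 N; the sum is limited to 1 decimal place (4 s.f.).
Carrying full precision, 259.84 ÷ 1.94 = 133.93814433… N; 1.94 has 3 s.f., so the result keeps min(4, 3) = 3 s.f.
Rounded to 3 significant figures: 1.34 × 10² N.

1.34 × 10² N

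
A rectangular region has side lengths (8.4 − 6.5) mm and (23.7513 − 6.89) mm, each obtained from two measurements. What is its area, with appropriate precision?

8.4 − 6.5 = 1.9, limited to 1 d.p. → 2 s.f.; 23.7513 − 6.89 = 16.8613, limited to 2 d.p. → 4 s.f.
Carrying full precision, 1.9 × 16.8613 = 32.03647; keep min(2, 4) = 2 s.f.
Rounded to 2 significant figures: 32 mm².

32 mm²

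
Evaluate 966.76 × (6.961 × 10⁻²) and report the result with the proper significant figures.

67.30

966.76 × (6.961 × 10⁻²) = 67.2961636
Multiplication/division keeps the fewest significant figures: 966.76 → 5 s.f., 6.961 × 10⁻² → 4 s.f.; limit is 4.
Rounded to 4 significant figures: 67.30.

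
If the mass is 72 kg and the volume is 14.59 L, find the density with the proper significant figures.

density = 72 kg ÷ 14.59 L = 4.93488690884… kg/L.
72 has 2 significant figures; 14.59 has 4.
Division/multiplication keeps the fewest: 2 significant figures.
Rounded: 4.9 kg/L.

4.9 kg/L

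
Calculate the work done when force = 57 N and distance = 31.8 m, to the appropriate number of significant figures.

work done = 57 N × 31.8 m = 1812.6 J.
57 has 2 significant figures; 31.8 has 3.
Division/multiplication keeps the fewest: 2 significant figures.
Rounded: 1.8 × 10^3 J.

1.8 × 10^3 J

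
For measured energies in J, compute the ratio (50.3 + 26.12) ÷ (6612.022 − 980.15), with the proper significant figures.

0.0136

50.3 + 26.12 = 76.42, limited to 1 d.p. → 3 s.f.; 6612.022 − 980.15 = 5631.872, limited to 2 d.p. → 6 s.f.
Carrying full precision, 76.42 ÷ 5631.872 = 0.0135692004364…; keep min(3, 6) = 3 s.f.
Rounded to 3 significant figures: 0.0136.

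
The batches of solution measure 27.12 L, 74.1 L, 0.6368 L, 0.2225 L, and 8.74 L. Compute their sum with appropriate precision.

27.12 L + 74.1 L + 0.6368 L + 0.2225 L + 8.74 L = 110.8193 L.
Addition/subtraction keeps the fewest decimal places: 27.12 → 2 decimal places, 74.1 → 1 decimal place, 0.6368 → 4 decimal places, 0.2225 → 4 decimal places, 8.74 → 2 decimal places; limit is 1.
Rounded to 1 decimal place: 110.8 L.

110.8 L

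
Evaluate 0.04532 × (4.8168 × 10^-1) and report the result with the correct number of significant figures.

0.04532 × (4.8168 × 10^-1) = 0.0218297376
Multiplication/division keeps the fewest significant figures: 0.04532 → 4 s.f., 4.8168 × 10^-1 → 5 s.f.; limit is 4.
Rounded to 4 significant figures: 0.02183.

0.02183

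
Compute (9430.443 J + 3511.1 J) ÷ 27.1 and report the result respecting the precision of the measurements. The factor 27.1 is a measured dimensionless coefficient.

478 J

9430.443 J + 3511.1 J = 12941.543 J; the sum is limited to 1 decimal place (6 s.f.).
Carrying full precision, 12941.543 ÷ 27.1 = 477.547712177… J; 27.1 has 3 s.f., so the result keeps min(6, 3) = 3 s.f.
Rounded to 3 significant figures: 478 J.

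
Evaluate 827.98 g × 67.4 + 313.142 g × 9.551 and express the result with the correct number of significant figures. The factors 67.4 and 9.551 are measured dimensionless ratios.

827.98 × 67.4 = 55805.852 → 5.58 × 10⁴ g (3 s.f., last digit at the 10^2 place).
313.142 × 9.551 = 2990.819242 → 2991 g (4 s.f., last digit at the 10^0 place).
Sum: 58796.671242 g; keep the coarser place, 10^2.
Result: 5.88 × 10⁴ g.

5.88 × 10⁴ g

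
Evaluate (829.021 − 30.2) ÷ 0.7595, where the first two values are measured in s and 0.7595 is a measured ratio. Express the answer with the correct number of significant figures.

829.021 s − 30.2 s = 798.821 s; the difference is limited to 1 decimal place (4 s.f.).
Carrying full precision, 798.821 ÷ 0.7595 = 1051.77221856… s; 0.7595 has 4 s.f., so the result keeps min(4, 4) = 4 s.f.
Rounded to 4 significant figures: 1052 s.

1052 s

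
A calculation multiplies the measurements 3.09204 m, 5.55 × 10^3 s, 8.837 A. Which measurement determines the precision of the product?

3.09204 m → 6 s.f.; 5.55 × 10^3 s → 3 s.f.; 8.837 A → 4 s.f.
The fewest is 3 significant figures, from 5.55 × 10^3 s.

5.55 × 10^3 s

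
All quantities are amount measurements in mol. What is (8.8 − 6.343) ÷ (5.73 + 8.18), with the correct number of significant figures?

1.8 × 10⁻¹

8.8 − 6.343 = 2.457, limited to 1 d.p. → 2 s.f.; 5.73 + 8.18 = 13.91, limited to 2 d.p. → 4 s.f.
Carrying full precision, 2.457 ÷ 13.91 = 0.176635514019…; keep min(2, 4) = 2 s.f.
Rounded to 2 significant figures: 1.8 × 10⁻¹.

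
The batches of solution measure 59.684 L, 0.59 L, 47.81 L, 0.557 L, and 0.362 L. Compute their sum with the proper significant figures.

59.684 L + 0.59 L + 47.81 L + 0.557 L + 0.362 L = 109.003 L.
Addition/subtraction keeps the fewest decimal places: 59.684 → 3 decimal places, 0.59 → 2 decimal places, 47.81 → 2 decimal places, 0.557 → 3 decimal places, 0.362 → 3 decimal places; limit is 2.
Rounded to 2 decimal places: 109.00 L.

109.00 L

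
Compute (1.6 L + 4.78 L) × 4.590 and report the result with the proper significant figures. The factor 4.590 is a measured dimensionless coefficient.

1.6 L + 4.78 L = 6.38 L; the sum is limited to 1 decimal place (2 s.f.).
Carrying full precision, 6.38 × 4.590 = 29.2842 L; 4.590 has 4 s.f., so the result keeps min(2, 4) = 2 s.f.
Rounded to 2 significant figures: 29 L.

29 L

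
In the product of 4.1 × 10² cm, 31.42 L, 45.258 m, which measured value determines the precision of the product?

4.1 × 10² cm

4.1 × 10² cm → 2 s.f.; 31.42 L → 4 s.f.; 45.258 m → 5 s.f.
The fewest is 2 significant figures, from 4.1 × 10² cm.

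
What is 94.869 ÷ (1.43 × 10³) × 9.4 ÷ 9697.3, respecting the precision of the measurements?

6.4 × 10⁻⁵

94.869 ÷ (1.43 × 10³) × 9.4 ÷ 9697.3 = 0.0000643080450841…
Multiplication/division keeps the fewest significant figures: 94.869 → 5 s.f., 1.43 × 10³ → 3 s.f., 9.4 → 2 s.f., 9697.3 → 5 s.f.; limit is 2.
Rounded to 2 significant figures: 6.4 × 10⁻⁵.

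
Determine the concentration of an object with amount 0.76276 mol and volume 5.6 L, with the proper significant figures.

concentration = 0.76276 mol ÷ 5.6 L = 0.136207142857… mol/L.
0.76276 has 5 significant figures; 5.6 has 2.
Division/multiplication keeps the fewest: 2 significant figures.
Rounded: 0.14 mol/L.

0.14 mol/L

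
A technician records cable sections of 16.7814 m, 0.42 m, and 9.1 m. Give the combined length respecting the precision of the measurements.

16.7814 m + 0.42 m + 9.1 m = 26.3014 m.
Addition/subtraction keeps the fewest decimal places: 16.7814 → 4 decimal places, 0.42 → 2 decimal places, 9.1 → 1 decimal place; limit is 1.
Rounded to 1 decimal place: 26.3 m.

26.3 m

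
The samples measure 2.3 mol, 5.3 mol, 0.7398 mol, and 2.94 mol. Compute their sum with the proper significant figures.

2.3 mol + 5.3 mol + 0.7398 mol + 2.94 mol = 11.2798 mol.
Addition/subtraction keeps the fewest decimal places: 2.3 → 1 decimal place, 5.3 → 1 decimal place, 0.7398 → 4 decimal places, 2.94 → 2 decimal places; limit is 1.
Rounded to 1 decimal place: 11.3 mol.

11.3 mol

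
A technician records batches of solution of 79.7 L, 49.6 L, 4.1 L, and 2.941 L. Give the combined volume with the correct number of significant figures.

136.3 L

79.7 L + 49.6 L + 4.1 L + 2.941 L = 136.341 L.
Addition/subtraction keeps the fewest decimal places: 79.7 → 1 decimal place, 49.6 → 1 decimal place, 4.1 → 1 decimal place, 2.941 → 3 decimal places; limit is 1.
Rounded to 1 decimal place: 136.3 L.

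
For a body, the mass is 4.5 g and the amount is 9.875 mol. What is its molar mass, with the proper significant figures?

0.46 g/mol

molar mass = 4.5 g ÷ 9.875 mol = 0.455696202532… g/mol.
4.5 has 2 significant figures; 9.875 has 4.
Division/multiplication keeps the fewest: 2 significant figures.
Rounded: 0.46 g/mol.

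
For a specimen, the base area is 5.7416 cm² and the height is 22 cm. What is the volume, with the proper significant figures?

1.3 × 10² cm³

volume = 5.7416 cm² × 22 cm = 126.3152 cm³.
5.7416 has 5 significant figures; 22 has 2.
Division/multiplication keeps the fewest: 2 significant figures.
Rounded: 1.3 × 10² cm³.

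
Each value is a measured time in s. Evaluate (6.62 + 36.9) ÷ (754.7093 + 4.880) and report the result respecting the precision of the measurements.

0.0573

6.62 + 36.9 = 43.52, limited to 1 d.p. → 3 s.f.; 754.7093 + 4.880 = 759.5893, limited to 3 d.p. → 6 s.f.
Carrying full precision, 43.52 ÷ 759.5893 = 0.0572941193353…; keep min(3, 6) = 3 s.f.
Rounded to 3 significant figures: 0.0573.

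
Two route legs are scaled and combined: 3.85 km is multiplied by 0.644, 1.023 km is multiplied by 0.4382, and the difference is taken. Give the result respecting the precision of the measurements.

2.03 km

3.85 × 0.644 = 2.4794 → 2.48 km (3 s.f., last digit at the 10^-2 place).
1.023 × 0.4382 = 0.4482786 → 0.4483 km (4 s.f., last digit at the 10^-4 place).
Difference: 2.0311214 km; keep the coarser place, 10^-2.
Result: 2.03 km.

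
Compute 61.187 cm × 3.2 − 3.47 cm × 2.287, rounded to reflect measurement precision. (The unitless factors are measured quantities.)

1.9 × 10² cm

61.187 × 3.2 = 195.7984 → 2.0 × 10² cm (2 s.f., last digit at the 10^1 place).
3.47 × 2.287 = 7.93589 → 7.94 cm (3 s.f., last digit at the 10^-2 place).
Difference: 187.86251 cm; keep the coarser place, 10^1.
Result: 1.9 × 10² cm.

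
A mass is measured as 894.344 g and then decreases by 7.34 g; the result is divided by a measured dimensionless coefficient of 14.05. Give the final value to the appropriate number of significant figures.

63.13 g

894.344 g − 7.34 g = 887.004 g; the difference is limited to 2 decimal places (5 s.f.).
Carrying full precision, 887.004 ÷ 14.05 = 63.1319572954… g; 14.05 has 4 s.f., so the result keeps min(5, 4) = 4 s.f.
Rounded to 4 significant figures: 63.13 g.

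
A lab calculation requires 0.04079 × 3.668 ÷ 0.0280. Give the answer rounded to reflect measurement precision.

5.34

0.04079 × 3.668 ÷ 0.0280 = 5.34349
Multiplication/division keeps the fewest significant figures: 0.04079 → 4 s.f., 3.668 → 4 s.f., 0.0280 → 3 s.f.; limit is 3.
Rounded to 3 significant figures: 5.34.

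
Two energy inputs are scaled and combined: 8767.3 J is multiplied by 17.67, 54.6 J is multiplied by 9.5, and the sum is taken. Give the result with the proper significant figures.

1.554 × 10⁵ J

8767.3 × 17.67 = 154918.191 → 1.549 × 10⁵ J (4 s.f., last digit at the 10^2 place).
54.6 × 9.5 = 518.7 → 5.2 × 10² J (2 s.f., last digit at the 10^1 place).
Sum: 155436.891 J; keep the coarser place, 10^2.
Result: 1.554 × 10⁵ J.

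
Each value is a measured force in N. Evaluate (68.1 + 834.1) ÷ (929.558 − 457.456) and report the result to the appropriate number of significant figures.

1.911

68.1 + 834.1 = 902.2, limited to 1 d.p. → 4 s.f.; 929.558 − 457.456 = 472.102, limited to 3 d.p. → 6 s.f.
Carrying full precision, 902.2 ÷ 472.102 = 1.91102770164…; keep min(4, 6) = 4 s.f.
Rounded to 4 significant figures: 1.911.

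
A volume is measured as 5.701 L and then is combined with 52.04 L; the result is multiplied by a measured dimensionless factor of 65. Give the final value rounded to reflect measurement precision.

5.701 L + 52.04 L = 57.741 L; the sum is limited to 2 decimal places (4 s.f.).
Carrying full precision, 57.741 × 65 = 3753.165 L; 65 has 2 s.f., so the result keeps min(4, 2) = 2 s.f.
Rounded to 2 significant figures: 3.8 × 10^3 L.

3.8 × 10^3 L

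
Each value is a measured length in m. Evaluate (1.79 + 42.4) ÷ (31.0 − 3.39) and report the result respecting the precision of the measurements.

1.60

1.79 + 42.4 = 44.19, limited to 1 d.p. → 3 s.f.; 31.0 − 3.39 = 27.61, limited to 1 d.p. → 3 s.f.
Carrying full precision, 44.19 ÷ 27.61 = 1.60050706266…; keep min(3, 3) = 3 s.f.
Rounded to 3 significant figures: 1.60.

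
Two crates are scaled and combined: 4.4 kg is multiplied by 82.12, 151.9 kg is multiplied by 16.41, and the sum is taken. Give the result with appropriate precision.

2.85 × 10³ kg

4.4 × 82.12 = 361.328 → 3.6 × 10² kg (2 s.f., last digit at the 10^1 place).
151.9 × 16.41 = 2492.679 → 2493 kg (4 s.f., last digit at the 10^0 place).
Sum: 2854.007 kg; keep the coarser place, 10^1.
Result: 2.85 × 10³ kg.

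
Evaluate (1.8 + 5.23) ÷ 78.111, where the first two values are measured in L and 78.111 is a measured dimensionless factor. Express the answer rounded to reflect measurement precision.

0.090 L

1.8 L + 5.23 L = 7.03 L; the sum is limited to 1 decimal place (2 s.f.).
Carrying full precision, 7.03 ÷ 78.111 = 0.0900001280229… L; 78.111 has 5 s.f., so the result keeps min(2, 5) = 2 s.f.
Rounded to 2 significant figures: 0.090 L.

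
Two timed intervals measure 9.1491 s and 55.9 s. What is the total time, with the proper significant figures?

9.1491 s + 55.9 s = 65.0491 s.
Addition/subtraction keeps the fewest decimal places: 9.1491 → 4 decimal places, 55.9 → 1 decimal place; limit is 1.
Rounded to 1 decimal place: 65.0 s.

65.0 s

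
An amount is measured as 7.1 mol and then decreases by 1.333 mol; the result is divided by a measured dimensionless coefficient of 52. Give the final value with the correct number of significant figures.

7.1 mol − 1.333 mol = 5.767 mol; the difference is limited to 1 decimal place (2 s.f.).
Carrying full precision, 5.767 ÷ 52 = 0.110903846154… mol; 52 has 2 s.f., so the result keeps min(2, 2) = 2 s.f.
Rounded to 2 significant figures: 0.11 mol.

0.11 mol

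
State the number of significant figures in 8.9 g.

8.9: every digit is nonzero and significant.

2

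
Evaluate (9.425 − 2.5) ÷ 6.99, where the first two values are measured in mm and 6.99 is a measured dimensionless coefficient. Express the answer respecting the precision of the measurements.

0.99 mm

9.425 mm − 2.5 mm = 6.925 mm; the difference is limited to 1 decimal place (2 s.f.).
Carrying full precision, 6.925 ÷ 6.99 = 0.990701001431… mm; 6.99 has 3 s.f., so the result keeps min(2, 3) = 2 s.f.
Rounded to 2 significant figures: 0.99 mm.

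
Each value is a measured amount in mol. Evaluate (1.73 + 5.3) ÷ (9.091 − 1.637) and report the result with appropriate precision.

0.94

1.73 + 5.3 = 7.03, limited to 1 d.p. → 2 s.f.; 9.091 − 1.637 = 7.454, limited to 3 d.p. → 4 s.f.
Carrying full precision, 7.03 ÷ 7.454 = 0.943117789107…; keep min(2, 4) = 2 s.f.
Rounded to 2 significant figures: 0.94.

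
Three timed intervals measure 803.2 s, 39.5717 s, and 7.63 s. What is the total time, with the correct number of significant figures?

803.2 s + 39.5717 s + 7.63 s = 850.4017 s.
Addition/subtraction keeps the fewest decimal places: 803.2 → 1 decimal place, 39.5717 → 4 decimal places, 7.63 → 2 decimal places; limit is 1.
Rounded to 1 decimal place: 850.4 s.

850.4 s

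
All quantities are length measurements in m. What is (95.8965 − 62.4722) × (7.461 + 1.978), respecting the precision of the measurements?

315.5 m²

95.8965 − 62.4722 = 33.4243, limited to 4 d.p. → 6 s.f.; 7.461 + 1.978 = 9.439, limited to 3 d.p. → 4 s.f.
Carrying full precision, 33.4243 × 9.439 = 315.4919677; keep min(6, 4) = 4 s.f.
Rounded to 4 significant figures: 315.5 m².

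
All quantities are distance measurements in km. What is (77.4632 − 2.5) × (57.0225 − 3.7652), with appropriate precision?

3.99 × 10^3 km²

77.4632 − 2.5 = 74.9632, limited to 1 d.p. → 3 s.f.; 57.0225 − 3.7652 = 53.2573, limited to 4 d.p. → 6 s.f.
Carrying full precision, 74.9632 × 53.2573 = 3992.33763136; keep min(3, 6) = 3 s.f.
Rounded to 3 significant figures: 3.99 × 10^3 km².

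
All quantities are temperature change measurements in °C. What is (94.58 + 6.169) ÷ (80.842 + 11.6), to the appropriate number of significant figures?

94.58 + 6.169 = 100.749, limited to 2 d.p. → 5 s.f.; 80.842 + 11.6 = 92.442, limited to 1 d.p. → 3 s.f.
Carrying full precision, 100.749 ÷ 92.442 = 1.08986175115…; keep min(5, 3) = 3 s.f.
Rounded to 3 significant figures: 1.09.

1.09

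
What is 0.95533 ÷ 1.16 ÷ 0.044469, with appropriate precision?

18.5

0.95533 ÷ 1.16 ÷ 0.044469 = 18.5198755274…
Multiplication/division keeps the fewest significant figures: 0.95533 → 5 s.f., 1.16 → 3 s.f., 0.044469 → 5 s.f.; limit is 3.
Rounded to 3 significant figures: 18.5.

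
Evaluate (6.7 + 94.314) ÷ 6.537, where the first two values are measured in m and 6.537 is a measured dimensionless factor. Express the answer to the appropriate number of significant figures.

6.7 m + 94.314 m = 101.014 m; the sum is limited to 1 decimal place (4 s.f.).
Carrying full precision, 101.014 ÷ 6.537 = 15.4526541227… m; 6.537 has 4 s.f., so the result keeps min(4, 4) = 4 s.f.
Rounded to 4 significant figures: 15.45 m.

15.45 m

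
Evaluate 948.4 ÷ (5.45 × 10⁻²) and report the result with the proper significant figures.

948.4 ÷ (5.45 × 10⁻²) = 17401.8348624…
Multiplication/division keeps the fewest significant figures: 948.4 → 4 s.f., 5.45 × 10⁻² → 3 s.f.; limit is 3.
Rounded to 3 significant figures: 1.74 × 10⁴.

1.74 × 10⁴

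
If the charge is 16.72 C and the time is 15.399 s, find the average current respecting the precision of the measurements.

1.086 A

average current = 16.72 C ÷ 15.399 s = 1.08578479122… A.
16.72 has 4 significant figures; 15.399 has 5.
Division/multiplication keeps the fewest: 4 significant figures.
Rounded: 1.086 A.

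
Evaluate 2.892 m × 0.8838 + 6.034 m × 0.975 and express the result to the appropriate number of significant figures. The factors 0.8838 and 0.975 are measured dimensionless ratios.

8.44 m

2.892 × 0.8838 = 2.5559496 → 2.556 m (4 s.f., last digit at the 10^-3 place).
6.034 × 0.975 = 5.88315 → 5.88 m (3 s.f., last digit at the 10^-2 place).
Sum: 8.4390996 m; keep the coarser place, 10^-2.
Result: 8.44 m.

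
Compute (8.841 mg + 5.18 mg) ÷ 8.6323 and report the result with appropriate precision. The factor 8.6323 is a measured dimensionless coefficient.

8.841 mg + 5.18 mg = 14.021 mg; the sum is limited to 2 decimal places (4 s.f.).
Carrying full precision, 14.021 ÷ 8.6323 = 1.62424846217… mg; 8.6323 has 5 s.f., so the result keeps min(4, 5) = 4 s.f.
Rounded to 4 significant figures: 1.624 mg.

1.624 mg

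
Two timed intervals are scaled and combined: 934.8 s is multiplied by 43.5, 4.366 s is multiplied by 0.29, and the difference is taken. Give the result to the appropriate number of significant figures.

4.07 × 10⁴ s

934.8 × 43.5 = 40663.8 → 4.07 × 10⁴ s (3 s.f., last digit at the 10^2 place).
4.366 × 0.29 = 1.26614 → 1.3 s (2 s.f., last digit at the 10^-1 place).
Difference: 40662.53386 s; keep the coarser place, 10^2.
Result: 4.07 × 10⁴ s.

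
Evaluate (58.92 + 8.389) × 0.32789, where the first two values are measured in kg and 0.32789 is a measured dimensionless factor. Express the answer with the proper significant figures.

22.07 kg

58.92 kg + 8.389 kg = 67.309 kg; the sum is limited to 2 decimal places (4 s.f.).
Carrying full precision, 67.309 × 0.32789 = 22.06994801 kg; 0.32789 has 5 s.f., so the result keeps min(4, 5) = 4 s.f.
Rounded to 4 significant figures: 22.07 kg.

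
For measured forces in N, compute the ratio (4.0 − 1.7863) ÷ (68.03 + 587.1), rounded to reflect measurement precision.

0.0034

4.0 − 1.7863 = 2.2137, limited to 1 d.p. → 2 s.f.; 68.03 + 587.1 = 655.13, limited to 1 d.p. → 4 s.f.
Carrying full precision, 2.2137 ÷ 655.13 = 0.0033790240105…; keep min(2, 4) = 2 s.f.
Rounded to 2 significant figures: 0.0034.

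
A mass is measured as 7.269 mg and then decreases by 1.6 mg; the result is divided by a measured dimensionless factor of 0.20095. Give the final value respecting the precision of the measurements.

7.269 mg − 1.6 mg = 5.669 mg; the difference is limited to 1 decimal place (2 s.f.).
Carrying full precision, 5.669 ÷ 0.20095 = 28.2109977606… mg; 0.20095 has 5 s.f., so the result keeps min(2, 5) = 2 s.f.
Rounded to 2 significant figures: 28 mg.

28 mg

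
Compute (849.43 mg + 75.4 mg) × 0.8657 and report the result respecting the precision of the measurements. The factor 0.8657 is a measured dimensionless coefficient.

800.6 mg

849.43 mg + 75.4 mg = 924.83 mg; the sum is limited to 1 decimal place (4 s.f.).
Carrying full precision, 924.83 × 0.8657 = 800.625331 mg; 0.8657 has 4 s.f., so the result keeps min(4, 4) = 4 s.f.
Rounded to 4 significant figures: 800.6 mg.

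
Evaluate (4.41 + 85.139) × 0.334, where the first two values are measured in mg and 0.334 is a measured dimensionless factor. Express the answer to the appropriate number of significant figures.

29.9 mg

4.41 mg + 85.139 mg = 89.549 mg; the sum is limited to 2 decimal places (4 s.f.).
Carrying full precision, 89.549 × 0.334 = 29.909366 mg; 0.334 has 3 s.f., so the result keeps min(4, 3) = 3 s.f.
Rounded to 3 significant figures: 29.9 mg.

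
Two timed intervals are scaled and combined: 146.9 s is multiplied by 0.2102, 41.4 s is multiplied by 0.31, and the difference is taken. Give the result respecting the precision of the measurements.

18 s

146.9 × 0.2102 = 30.87838 → 30.88 s (4 s.f., last digit at the 10^-2 place).
41.4 × 0.31 = 12.834 → 13 s (2 s.f., last digit at the 10^0 place).
Difference: 18.04438 s; keep the coarser place, 10^0.
Result: 18 s.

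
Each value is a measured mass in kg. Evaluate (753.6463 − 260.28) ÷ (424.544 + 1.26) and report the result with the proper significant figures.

753.6463 − 260.28 = 493.3663, limited to 2 d.p. → 5 s.f.; 424.544 + 1.26 = 425.804, limited to 2 d.p. → 5 s.f.
Carrying full precision, 493.3663 ÷ 425.804 = 1.15866995143…; keep min(5, 5) = 5 s.f.
Rounded to 5 significant figures: 1.1587.

1.1587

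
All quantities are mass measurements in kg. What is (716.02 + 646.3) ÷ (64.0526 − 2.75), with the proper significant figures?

716.02 + 646.3 = 1362.32, limited to 1 d.p. → 5 s.f.; 64.0526 − 2.75 = 61.3026, limited to 2 d.p. → 4 s.f.
Carrying full precision, 1362.32 ÷ 61.3026 = 22.2228747231…; keep min(5, 4) = 4 s.f.
Rounded to 4 significant figures: 22.22.

22.22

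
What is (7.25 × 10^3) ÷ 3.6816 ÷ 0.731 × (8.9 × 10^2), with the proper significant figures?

(7.25 × 10^3) ÷ 3.6816 ÷ 0.731 × (8.9 × 10^2) = 2397585.1218…
Multiplication/division keeps the fewest significant figures: 7.25 × 10^3 → 3 s.f., 3.6816 → 5 s.f., 0.731 → 3 s.f., 8.9 × 10^2 → 2 s.f.; limit is 2.
Rounded to 2 significant figures: 2.4 × 10^6.

2.4 × 10^6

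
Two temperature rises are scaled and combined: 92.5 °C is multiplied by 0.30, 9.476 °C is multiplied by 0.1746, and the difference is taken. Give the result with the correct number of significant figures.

92.5 × 0.30 = 27.75 → 28 °C (2 s.f., last digit at the 10^0 place).
9.476 × 0.1746 = 1.6545096 → 1.655 °C (4 s.f., last digit at the 10^-3 place).
Difference: 26.0954904 °C; keep the coarser place, 10^0.
Result: 26 °C.

26 °C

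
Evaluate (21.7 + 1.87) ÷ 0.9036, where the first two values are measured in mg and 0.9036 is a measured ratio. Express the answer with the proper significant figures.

21.7 mg + 1.87 mg = 23.57 mg; the sum is limited to 1 decimal place (3 s.f.).
Carrying full precision, 23.57 ÷ 0.9036 = 26.0845506861… mg; 0.9036 has 4 s.f., so the result keeps min(3, 4) = 3 s.f.
Rounded to 3 significant figures: 26.1 mg.

26.1 mg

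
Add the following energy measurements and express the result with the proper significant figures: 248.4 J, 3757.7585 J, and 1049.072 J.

248.4 J + 3757.7585 J + 1049.072 J = 5055.2305 J.
Addition/subtraction keeps the fewest decimal places: 248.4 → 1 decimal place, 3757.7585 → 4 decimal places, 1049.072 → 3 decimal places; limit is 1.
Rounded to 1 decimal place: 5055.2 J.

5055.2 J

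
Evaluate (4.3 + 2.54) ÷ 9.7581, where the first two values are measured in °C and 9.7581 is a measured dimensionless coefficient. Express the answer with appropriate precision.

0.70 °C

4.3 °C + 2.54 °C = 6.84 °C; the sum is limited to 1 decimal place (2 s.f.).
Carrying full precision, 6.84 ÷ 9.7581 = 0.700956128755… °C; 9.7581 has 5 s.f., so the result keeps min(2, 5) = 2 s.f.
Rounded to 2 significant figures: 0.70 °C.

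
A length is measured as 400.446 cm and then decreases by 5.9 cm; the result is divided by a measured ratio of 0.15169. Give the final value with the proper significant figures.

2601 cm

400.446 cm − 5.9 cm = 394.546 cm; the difference is limited to 1 decimal place (4 s.f.).
Carrying full precision, 394.546 ÷ 0.15169 = 2601.00204364… cm; 0.15169 has 5 s.f., so the result keeps min(4, 5) = 4 s.f.
Rounded to 4 significant figures: 2601 cm.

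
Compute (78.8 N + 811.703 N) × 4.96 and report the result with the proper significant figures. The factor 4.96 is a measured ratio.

4.42 × 10³ N

78.8 N + 811.703 N = 890.503 N; the sum is limited to 1 decimal place (4 s.f.).
Carrying full precision, 890.503 × 4.96 = 4416.89488 N; 4.96 has 3 s.f., so the result keeps min(4, 3) = 3 s.f.
Rounded to 3 significant figures: 4.42 × 10³ N.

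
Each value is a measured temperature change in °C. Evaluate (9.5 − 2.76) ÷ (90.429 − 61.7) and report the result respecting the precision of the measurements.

9.5 − 2.76 = 6.74, limited to 1 d.p. → 2 s.f.; 90.429 − 61.7 = 28.729, limited to 1 d.p. → 3 s.f.
Carrying full precision, 6.74 ÷ 28.729 = 0.234606147099…; keep min(2, 3) = 2 s.f.
Rounded to 2 significant figures: 0.23.

0.23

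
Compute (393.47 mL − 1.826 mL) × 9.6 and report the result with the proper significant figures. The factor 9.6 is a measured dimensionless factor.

3.8 × 10^3 mL

393.47 mL − 1.826 mL = 391.644 mL; the difference is limited to 2 decimal places (5 s.f.).
Carrying full precision, 391.644 × 9.6 = 3759.7824 mL; 9.6 has 2 s.f., so the result keeps min(5, 2) = 2 s.f.
Rounded to 2 significant figures: 3.8 × 10^3 mL.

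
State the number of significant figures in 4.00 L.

3

4.00: trailing zeros after a decimal point are significant.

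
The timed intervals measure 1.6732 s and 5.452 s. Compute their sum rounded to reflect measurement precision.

7.125 s

1.6732 s + 5.452 s = 7.1252 s.
Addition/subtraction keeps the fewest decimal places: 1.6732 → 4 decimal places, 5.452 → 3 decimal places; limit is 3.
Rounded to 3 decimal places: 7.125 s.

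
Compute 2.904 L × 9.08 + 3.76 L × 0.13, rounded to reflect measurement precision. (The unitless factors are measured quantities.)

26.9 L

2.904 × 9.08 = 26.36832 → 26.4 L (3 s.f., last digit at the 10^-1 place).
3.76 × 0.13 = 0.4888 → 0.49 L (2 s.f., last digit at the 10^-2 place).
Sum: 26.85712 L; keep the coarser place, 10^-1.
Result: 26.9 L.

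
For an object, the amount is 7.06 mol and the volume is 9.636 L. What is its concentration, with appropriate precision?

concentration = 7.06 mol ÷ 9.636 L = 0.732669157327… mol/L.
7.06 has 3 significant figures; 9.636 has 4.
Division/multiplication keeps the fewest: 3 significant figures.
Rounded: 0.733 mol/L.

0.733 mol/L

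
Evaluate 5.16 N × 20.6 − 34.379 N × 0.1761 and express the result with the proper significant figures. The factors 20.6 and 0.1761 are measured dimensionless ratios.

5.16 × 20.6 = 106.296 → 106 N (3 s.f., last digit at the 10^0 place).
34.379 × 0.1761 = 6.0541419 → 6.054 N (4 s.f., last digit at the 10^-3 place).
Difference: 100.2418581 N; keep the coarser place, 10^0.
Result: 1.00 × 10² N.

1.00 × 10² N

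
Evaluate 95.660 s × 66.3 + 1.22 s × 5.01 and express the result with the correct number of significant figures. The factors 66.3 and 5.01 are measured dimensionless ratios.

95.660 × 66.3 = 6342.258 → 6.34 × 10³ s (3 s.f., last digit at the 10^1 place).
1.22 × 5.01 = 6.1122 → 6.11 s (3 s.f., last digit at the 10^-2 place).
Sum: 6348.3702 s; keep the coarser place, 10^1.
Result: 6.35 × 10³ s.

6.35 × 10³ s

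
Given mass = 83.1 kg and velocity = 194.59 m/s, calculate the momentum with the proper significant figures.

1.62 × 10⁴ kg·m/s

momentum = 83.1 kg × 194.59 m/s = 16170.429 kg·m/s.
83.1 has 3 significant figures; 194.59 has 5.
Division/multiplication keeps the fewest: 3 significant figures.
Rounded: 1.62 × 10⁴ kg·m/s.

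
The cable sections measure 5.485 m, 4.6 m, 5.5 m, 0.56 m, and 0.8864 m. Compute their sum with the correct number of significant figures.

17.0 m

5.485 m + 4.6 m + 5.5 m + 0.56 m + 0.8864 m = 17.0314 m.
Addition/subtraction keeps the fewest decimal places: 5.485 → 3 decimal places, 4.6 → 1 decimal place, 5.5 → 1 decimal place, 0.56 → 2 decimal places, 0.8864 → 4 decimal places; limit is 1.
Rounded to 1 decimal place: 17.0 m.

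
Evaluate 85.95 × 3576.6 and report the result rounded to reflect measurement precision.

85.95 × 3576.6 = 307408.77
Multiplication/division keeps the fewest significant figures: 85.95 → 4 s.f., 3576.6 → 5 s.f.; limit is 4.
Rounded to 4 significant figures: 3.074 × 10^5.

3.074 × 10^5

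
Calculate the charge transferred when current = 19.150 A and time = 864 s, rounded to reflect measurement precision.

1.65 × 10⁴ C

charge transferred = 19.150 A × 864 s = 16545.6 C.
19.150 has 5 significant figures; 864 has 3.
Division/multiplication keeps the fewest: 3 significant figures.
Rounded: 1.65 × 10⁴ C.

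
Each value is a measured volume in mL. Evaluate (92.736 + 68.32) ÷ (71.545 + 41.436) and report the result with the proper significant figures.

1.4255

92.736 + 68.32 = 161.056, limited to 2 d.p. → 5 s.f.; 71.545 + 41.436 = 112.981, limited to 3 d.p. → 6 s.f.
Carrying full precision, 161.056 ÷ 112.981 = 1.42551402448…; keep min(5, 6) = 5 s.f.
Rounded to 5 significant figures: 1.4255.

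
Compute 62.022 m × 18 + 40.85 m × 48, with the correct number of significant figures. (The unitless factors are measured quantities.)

62.022 × 18 = 1116.396 → 1.1 × 10³ m (2 s.f., last digit at the 10^2 place).
40.85 × 48 = 1960.8 → 2.0 × 10³ m (2 s.f., last digit at the 10^2 place).
Sum: 3077.196 m; keep the coarser place, 10^2.
Result: 3.1 × 10³ m.

3.1 × 10³ m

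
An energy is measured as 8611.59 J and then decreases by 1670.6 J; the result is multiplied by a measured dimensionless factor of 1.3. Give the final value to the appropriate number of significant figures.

8611.59 J − 1670.6 J = 6940.99 J; the difference is limited to 1 decimal place (5 s.f.).
Carrying full precision, 6940.99 × 1.3 = 9023.287 J; 1.3 has 2 s.f., so the result keeps min(5, 2) = 2 s.f.
Rounded to 2 significant figures: 9.0 × 10^3 J.

9.0 × 10^3 J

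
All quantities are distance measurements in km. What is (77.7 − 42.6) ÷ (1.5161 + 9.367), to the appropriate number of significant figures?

77.7 − 42.6 = 35.1, limited to 1 d.p. → 3 s.f.; 1.5161 + 9.367 = 10.8831, limited to 3 d.p. → 5 s.f.
Carrying full precision, 35.1 ÷ 10.8831 = 3.22518400088…; keep min(3, 5) = 3 s.f.
Rounded to 3 significant figures: 3.23.

3.23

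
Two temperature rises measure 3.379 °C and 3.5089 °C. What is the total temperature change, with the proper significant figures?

3.379 °C + 3.5089 °C = 6.8879 °C.
Addition/subtraction keeps the fewest decimal places: 3.379 → 3 decimal places, 3.5089 → 4 decimal places; limit is 3.
Rounded to 3 decimal places: 6.888 °C.

6.888 °C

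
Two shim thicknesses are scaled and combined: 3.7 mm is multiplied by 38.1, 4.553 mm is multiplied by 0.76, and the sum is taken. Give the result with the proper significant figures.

1.4 × 10² mm

3.7 × 38.1 = 140.97 → 1.4 × 10² mm (2 s.f., last digit at the 10^1 place).
4.553 × 0.76 = 3.46028 → 3.5 mm (2 s.f., last digit at the 10^-1 place).
Sum: 144.43028 mm; keep the coarser place, 10^1.
Result: 1.4 × 10² mm.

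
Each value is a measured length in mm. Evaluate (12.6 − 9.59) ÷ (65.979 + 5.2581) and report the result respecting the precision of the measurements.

12.6 − 9.59 = 3.01, limited to 1 d.p. → 2 s.f.; 65.979 + 5.2581 = 71.2371, limited to 3 d.p. → 5 s.f.
Carrying full precision, 3.01 ÷ 71.2371 = 0.0422532640997…; keep min(2, 5) = 2 s.f.
Rounded to 2 significant figures: 0.042.

0.042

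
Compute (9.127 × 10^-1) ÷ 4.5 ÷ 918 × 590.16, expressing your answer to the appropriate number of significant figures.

(9.127 × 10^-1) ÷ 4.5 ÷ 918 × 590.16 = 0.130389501816…
Multiplication/division keeps the fewest significant figures: 9.127 × 10^-1 → 4 s.f., 4.5 → 2 s.f., 918 → 3 s.f., 590.16 → 5 s.f.; limit is 2.
Rounded to 2 significant figures: 0.13.

0.13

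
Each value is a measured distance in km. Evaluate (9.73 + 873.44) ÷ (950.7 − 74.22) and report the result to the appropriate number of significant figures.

1.008

9.73 + 873.44 = 883.17, limited to 2 d.p. → 5 s.f.; 950.7 − 74.22 = 876.48, limited to 1 d.p. → 4 s.f.
Carrying full precision, 883.17 ÷ 876.48 = 1.00763280394…; keep min(5, 4) = 4 s.f.
Rounded to 4 significant figures: 1.008.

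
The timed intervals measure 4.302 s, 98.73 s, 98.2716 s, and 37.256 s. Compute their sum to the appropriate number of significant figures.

238.56 s

4.302 s + 98.73 s + 98.2716 s + 37.256 s = 238.5596 s.
Addition/subtraction keeps the fewest decimal places: 4.302 → 3 decimal places, 98.73 → 2 decimal places, 98.2716 → 4 decimal places, 37.256 → 3 decimal places; limit is 2.
Rounded to 2 decimal places: 238.56 s.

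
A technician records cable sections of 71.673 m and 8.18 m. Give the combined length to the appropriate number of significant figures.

79.85 m

71.673 m + 8.18 m = 79.853 m.
Addition/subtraction keeps the fewest decimal places: 71.673 → 3 decimal places, 8.18 → 2 decimal places; limit is 2.
Rounded to 2 decimal places: 79.85 m.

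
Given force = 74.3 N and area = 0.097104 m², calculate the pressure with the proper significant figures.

765 Pa

pressure = 74.3 N ÷ 0.097104 m² = 765.159004778… Pa.
74.3 has 3 significant figures; 0.097104 has 5.
Division/multiplication keeps the fewest: 3 significant figures.
Rounded: 765 Pa.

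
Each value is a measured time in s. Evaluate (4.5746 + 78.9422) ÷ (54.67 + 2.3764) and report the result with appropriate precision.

1.464

4.5746 + 78.9422 = 83.5168, limited to 4 d.p. → 6 s.f.; 54.67 + 2.3764 = 57.0464, limited to 2 d.p. → 4 s.f.
Carrying full precision, 83.5168 ÷ 57.0464 = 1.46401525776…; keep min(6, 4) = 4 s.f.
Rounded to 4 significant figures: 1.464.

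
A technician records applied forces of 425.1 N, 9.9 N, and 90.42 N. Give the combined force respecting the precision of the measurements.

525.4 N

425.1 N + 9.9 N + 90.42 N = 525.42 N.
Addition/subtraction keeps the fewest decimal places: 425.1 → 1 decimal place, 9.9 → 1 decimal place, 90.42 → 2 decimal places; limit is 1.
Rounded to 1 decimal place: 525.4 N.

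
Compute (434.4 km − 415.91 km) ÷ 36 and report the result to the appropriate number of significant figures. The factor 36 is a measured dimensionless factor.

434.4 km − 415.91 km = 18.49 km; the difference is limited to 1 decimal place (3 s.f.).
Carrying full precision, 18.49 ÷ 36 = 0.513611111111… km; 36 has 2 s.f., so the result keeps min(3, 2) = 2 s.f.
Rounded to 2 significant figures: 0.51 km.

0.51 km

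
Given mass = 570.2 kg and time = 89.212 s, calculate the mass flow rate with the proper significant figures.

mass flow rate = 570.2 kg ÷ 89.212 s = 6.3915168363… kg/s.
570.2 has 4 significant figures; 89.212 has 5.
Division/multiplication keeps the fewest: 4 significant figures.
Rounded: 6.392 kg/s.

6.392 kg/s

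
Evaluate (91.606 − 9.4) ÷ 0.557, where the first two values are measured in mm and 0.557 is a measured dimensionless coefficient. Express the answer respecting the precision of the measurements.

91.606 mm − 9.4 mm = 82.206 mm; the difference is limited to 1 decimal place (3 s.f.).
Carrying full precision, 82.206 ÷ 0.557 = 147.587073609… mm; 0.557 has 3 s.f., so the result keeps min(3, 3) = 3 s.f.
Rounded to 3 significant figures: 148 mm.

148 mm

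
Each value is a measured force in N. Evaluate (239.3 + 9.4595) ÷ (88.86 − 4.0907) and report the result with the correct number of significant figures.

239.3 + 9.4595 = 248.7595, limited to 1 d.p. → 4 s.f.; 88.86 − 4.0907 = 84.7693, limited to 2 d.p. → 4 s.f.
Carrying full precision, 248.7595 ÷ 84.7693 = 2.9345470589…; keep min(4, 4) = 4 s.f.
Rounded to 4 significant figures: 2.935.

2.935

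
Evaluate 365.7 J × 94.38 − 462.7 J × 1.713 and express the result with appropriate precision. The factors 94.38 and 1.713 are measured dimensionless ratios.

3.372 × 10^4 J

365.7 × 94.38 = 34514.766 → 3.451 × 10^4 J (4 s.f., last digit at the 10^1 place).
462.7 × 1.713 = 792.6051 → 792.6 J (4 s.f., last digit at the 10^-1 place).
Difference: 33722.1609 J; keep the coarser place, 10^1.
Result: 3.372 × 10^4 J.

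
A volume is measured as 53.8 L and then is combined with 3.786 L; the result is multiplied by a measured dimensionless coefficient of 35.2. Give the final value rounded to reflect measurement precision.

53.8 L + 3.786 L = 57.586 L; the sum is limited to 1 decimal place (3 s.f.).
Carrying full precision, 57.586 × 35.2 = 2027.0272 L; 35.2 has 3 s.f., so the result keeps min(3, 3) = 3 s.f.
Rounded to 3 significant figures: 2.03 × 10³ L.

2.03 × 10³ L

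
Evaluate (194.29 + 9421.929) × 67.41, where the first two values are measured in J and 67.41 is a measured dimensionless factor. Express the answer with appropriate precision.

194.29 J + 9421.929 J = 9616.219 J; the sum is limited to 2 decimal places (6 s.f.).
Carrying full precision, 9616.219 × 67.41 = 648229.32279 J; 67.41 has 4 s.f., so the result keeps min(6, 4) = 4 s.f.
Rounded to 4 significant figures: 6.482 × 10⁵ J.

6.482 × 10⁵ J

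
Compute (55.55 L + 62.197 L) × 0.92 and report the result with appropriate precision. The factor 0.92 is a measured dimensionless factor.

1.1 × 10² L

55.55 L + 62.197 L = 117.747 L; the sum is limited to 2 decimal places (5 s.f.).
Carrying full precision, 117.747 × 0.92 = 108.32724 L; 0.92 has 2 s.f., so the result keeps min(5, 2) = 2 s.f.
Rounded to 2 significant figures: 1.1 × 10² L.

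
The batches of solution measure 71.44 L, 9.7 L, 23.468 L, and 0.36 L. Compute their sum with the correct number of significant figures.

105.0 L

71.44 L + 9.7 L + 23.468 L + 0.36 L = 104.968 L.
Addition/subtraction keeps the fewest decimal places: 71.44 → 2 decimal places, 9.7 → 1 decimal place, 23.468 → 3 decimal places, 0.36 → 2 decimal places; limit is 1.
Rounded to 1 decimal place: 105.0 L.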